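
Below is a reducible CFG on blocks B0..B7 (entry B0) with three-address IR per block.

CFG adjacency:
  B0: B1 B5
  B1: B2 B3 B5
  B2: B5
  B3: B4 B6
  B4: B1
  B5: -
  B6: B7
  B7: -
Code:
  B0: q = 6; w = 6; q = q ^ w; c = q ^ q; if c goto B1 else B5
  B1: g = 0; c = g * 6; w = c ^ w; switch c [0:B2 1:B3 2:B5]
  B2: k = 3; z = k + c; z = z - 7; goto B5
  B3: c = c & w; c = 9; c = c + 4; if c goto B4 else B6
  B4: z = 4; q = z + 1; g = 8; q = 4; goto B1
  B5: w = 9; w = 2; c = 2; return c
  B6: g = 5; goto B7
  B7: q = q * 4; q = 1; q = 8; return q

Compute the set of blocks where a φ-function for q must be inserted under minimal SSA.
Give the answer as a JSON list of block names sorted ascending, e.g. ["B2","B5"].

idom tree: B1←B0 B2←B1 B3←B1 B4←B3 B5←B0 B6←B3 B7←B6
Dom at joins:
  B1: preds {B0,B4}: {B0} ∩ {B0,B1,B3,B4} = {B0}; idom=B0
  B5: preds {B0,B1,B2}: {B0} ∩ {B0,B1} ∩ {B0,B1,B2} = {B0}; idom=B0

DF walk-up:
  join B1 pred B0: · stop@B0
  join B1 pred B4: B4→B3→B1 stop@B0
  join B5 pred B0: · stop@B0
  join B5 pred B1: B1 stop@B0
  join B5 pred B2: B2→B1 stop@B0
  B0: DF=∅
  B1: DF={B1,B5}
  B2: DF={B5}
  B3: DF={B1}
  B4: DF={B1}
  B5: DF=∅
  B6: DF=∅
  B7: DF=∅

φ for q: defs {B0,B4,B7}
  DF⁺ = {B1,B5}

Answer: ["B1", "B5"]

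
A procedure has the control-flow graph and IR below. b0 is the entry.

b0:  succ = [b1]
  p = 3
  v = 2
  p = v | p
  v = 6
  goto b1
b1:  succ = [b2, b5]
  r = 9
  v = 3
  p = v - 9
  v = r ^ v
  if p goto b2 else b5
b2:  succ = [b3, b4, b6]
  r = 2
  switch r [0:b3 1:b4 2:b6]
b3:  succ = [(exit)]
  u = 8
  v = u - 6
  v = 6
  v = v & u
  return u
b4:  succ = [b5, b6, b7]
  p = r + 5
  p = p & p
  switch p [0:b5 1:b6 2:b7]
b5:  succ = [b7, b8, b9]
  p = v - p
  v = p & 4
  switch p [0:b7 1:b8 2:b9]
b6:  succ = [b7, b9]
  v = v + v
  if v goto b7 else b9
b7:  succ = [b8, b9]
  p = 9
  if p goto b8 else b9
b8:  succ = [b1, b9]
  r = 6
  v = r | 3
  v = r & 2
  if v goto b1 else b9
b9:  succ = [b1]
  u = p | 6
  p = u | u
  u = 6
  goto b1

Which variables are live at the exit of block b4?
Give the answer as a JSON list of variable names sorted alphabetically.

Answer: ["p", "v"]

Working:
Block summaries:
  b0 def {p,v} use ∅
  b1 def {p,r,v} use ∅
  b2 def {r} use ∅
  b3 def {u,v} use ∅
  b4 def {p} use {r}
  b5 def {p,v} use {p,v}
  b6 def {v} use {v}
  b7 def {p} use ∅
  b8 def {r,v} use ∅
  b9 def {p,u} use {p}

Liveness:
  live b0: ∅→∅
  live b1: ∅→{p,v}
  live b2: {p,v}→{p,r,v}
  live b3: ∅→∅
  live b4: {r,v}→{p,v}
  live b5: {p,v}→{p}
  live b6: {p,v}→{p}
  live b7: ∅→{p}
  live b8: {p}→{p}
  live b9: {p}→∅

live-out(b4) = ["p", "v"]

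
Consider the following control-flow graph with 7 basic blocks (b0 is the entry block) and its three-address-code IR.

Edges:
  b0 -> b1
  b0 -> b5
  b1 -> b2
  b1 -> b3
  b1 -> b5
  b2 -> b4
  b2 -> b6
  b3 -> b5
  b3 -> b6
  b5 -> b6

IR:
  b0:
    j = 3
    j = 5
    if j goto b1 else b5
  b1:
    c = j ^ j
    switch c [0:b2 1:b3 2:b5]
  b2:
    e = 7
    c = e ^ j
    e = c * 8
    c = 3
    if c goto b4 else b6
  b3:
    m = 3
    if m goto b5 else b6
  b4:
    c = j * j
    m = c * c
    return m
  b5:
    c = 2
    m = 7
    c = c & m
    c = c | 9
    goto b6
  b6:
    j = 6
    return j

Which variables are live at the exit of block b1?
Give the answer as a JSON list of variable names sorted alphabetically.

Block summaries:
  b0: {j} / ∅
  b1: {c} / {j}
  b2: {c,e} / {j}
  b3: {m} / ∅
  b4: {c,m} / {j}
  b5: {c,m} / ∅
  b6: {j} / ∅

Backward fixpoint:
  live b0: ∅→{j}
  live b1: {j}→{j}
  live b2: {j}→{j}
  live b3: ∅→∅
  live b4: {j}→∅
  live b5: ∅→∅
  live b6: ∅→∅

live-out(b1) = ["j"]

Answer: ["j"]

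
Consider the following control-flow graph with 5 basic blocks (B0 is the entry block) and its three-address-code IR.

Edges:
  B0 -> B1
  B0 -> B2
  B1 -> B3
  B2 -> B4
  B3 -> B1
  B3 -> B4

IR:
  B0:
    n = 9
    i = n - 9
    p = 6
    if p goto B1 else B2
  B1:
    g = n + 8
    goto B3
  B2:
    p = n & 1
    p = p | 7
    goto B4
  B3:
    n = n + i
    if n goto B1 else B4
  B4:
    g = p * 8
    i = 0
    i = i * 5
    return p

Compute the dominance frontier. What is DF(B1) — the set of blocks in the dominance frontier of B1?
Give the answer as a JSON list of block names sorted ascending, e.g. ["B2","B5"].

idom tree: B1←B0 B2←B0 B3←B1 B4←B0
Dom at joins:
  B1: preds {B0,B3}: {B0} ∩ {B0,B1,B3} = {B0}; idom=B0
  B4: preds {B2,B3}: {B0,B2} ∩ {B0,B1,B3} = {B0}; idom=B0

DF derivation:
  join B1 pred B0: · stop@B0
  join B1 pred B3: B3→B1 stop@B0
  join B4 pred B2: B2 stop@B0
  join B4 pred B3: B3→B1 stop@B0
  B0 → ∅
  B1 → {B1,B4}
  B2 → {B4}
  B3 → {B1,B4}
  B4 → ∅

DF(B1) = ["B1", "B4"]

Answer: ["B1", "B4"]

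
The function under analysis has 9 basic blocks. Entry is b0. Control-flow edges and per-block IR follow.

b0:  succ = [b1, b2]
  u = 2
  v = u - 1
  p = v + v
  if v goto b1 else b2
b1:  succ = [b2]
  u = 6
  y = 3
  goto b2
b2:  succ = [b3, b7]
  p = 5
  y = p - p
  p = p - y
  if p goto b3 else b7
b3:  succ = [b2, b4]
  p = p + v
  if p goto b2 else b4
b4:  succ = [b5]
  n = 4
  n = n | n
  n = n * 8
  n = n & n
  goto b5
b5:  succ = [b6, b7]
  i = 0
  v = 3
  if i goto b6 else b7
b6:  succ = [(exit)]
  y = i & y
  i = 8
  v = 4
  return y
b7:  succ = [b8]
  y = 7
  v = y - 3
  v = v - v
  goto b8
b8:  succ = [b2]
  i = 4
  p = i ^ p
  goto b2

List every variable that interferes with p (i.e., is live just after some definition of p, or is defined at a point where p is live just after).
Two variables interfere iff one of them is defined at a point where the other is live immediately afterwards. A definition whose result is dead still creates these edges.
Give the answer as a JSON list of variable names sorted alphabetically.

Block summaries:
  b0: def={p,u,v} ue=∅
  b1: def={u,y} ue=∅
  b2: def={p,y} ue=∅
  b3: def={p} ue={p,v}
  b4: def={n} ue=∅
  b5: def={i,v} ue=∅
  b6: def={i,v,y} ue={i,y}
  b7: def={v,y} ue=∅
  b8: def={i,p} ue={p}

Liveness:
  live b0: ∅→{v}
  live b1: {v}→{v}
  live b2: {v}→{p,v,y}
  live b3: {p,v,y}→{p,v,y}
  live b4: {p,y}→{p,y}
  live b5: {p,y}→{i,p,y}
  live b6: {i,y}→∅
  live b7: {p}→{p,v}
  live b8: {p,v}→{v}

Interference:
  i↔{p,v,y}
  n↔{p,y}
  p↔{i,n,v,y}
  u↔{v}
  v↔{i,p,u,y}
  y↔{i,n,p,v}

N(p) = ["i", "n", "v", "y"]

Answer: ["i", "n", "v", "y"]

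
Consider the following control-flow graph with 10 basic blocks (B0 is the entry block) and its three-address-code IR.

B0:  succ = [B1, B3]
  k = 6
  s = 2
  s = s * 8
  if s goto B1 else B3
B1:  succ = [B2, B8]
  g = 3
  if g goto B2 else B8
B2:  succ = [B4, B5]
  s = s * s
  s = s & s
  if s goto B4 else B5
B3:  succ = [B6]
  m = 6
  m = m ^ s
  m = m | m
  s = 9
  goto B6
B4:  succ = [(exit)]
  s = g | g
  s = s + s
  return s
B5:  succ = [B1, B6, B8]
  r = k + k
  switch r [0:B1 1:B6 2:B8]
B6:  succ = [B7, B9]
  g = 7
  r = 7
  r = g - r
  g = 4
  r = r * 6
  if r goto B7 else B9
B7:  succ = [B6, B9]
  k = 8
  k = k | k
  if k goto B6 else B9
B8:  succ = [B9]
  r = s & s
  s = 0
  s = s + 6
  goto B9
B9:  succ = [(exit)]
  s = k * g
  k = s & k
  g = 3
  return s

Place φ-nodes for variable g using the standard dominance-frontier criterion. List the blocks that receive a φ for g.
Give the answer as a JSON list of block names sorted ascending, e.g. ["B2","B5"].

Answer: ["B1", "B6", "B9"]

Working:
idom tree: B1←B0 B2←B1 B3←B0 B4←B2 B5←B2 B6←B0 B7←B6 B8←B1 B9←B0
Dom∩ at merges:
  B1: preds {B0,B5}: {B0} ∩ {B0,B1,B2,B5} = {B0}; idom=B0
  B6: preds {B3,B5,B7}: {B0,B3} ∩ {B0,B1,B2,B5} ∩ {B0,B6,B7} = {B0}; idom=B0
  B8: preds {B1,B5}: {B0,B1} ∩ {B0,B1,B2,B5} = {B0,B1}; idom=B1
  B9: preds {B6,B7,B8}: {B0,B6} ∩ {B0,B6,B7} ∩ {B0,B1,B8} = {B0}; idom=B0

DF derivation:
  join B1 pred B0: · stop@B0
  join B1 pred B5: B5→B2→B1 stop@B0
  join B6 pred B3: B3 stop@B0
  join B6 pred B5: B5→B2→B1 stop@B0
  join B6 pred B7: B7→B6 stop@B0
  join B8 pred B1: · stop@B1
  join B8 pred B5: B5→B2 stop@B1
  join B9 pred B6: B6 stop@B0
  join B9 pred B7: B7→B6 stop@B0
  join B9 pred B8: B8→B1 stop@B0
  DF(B0)=∅
  DF(B1)={B1,B6,B9}
  DF(B2)={B1,B6,B8}
  DF(B3)={B6}
  DF(B4)=∅
  DF(B5)={B1,B6,B8}
  DF(B6)={B6,B9}
  DF(B7)={B6,B9}
  DF(B8)={B9}
  DF(B9)=∅

φ for g: defs {B1,B6,B9}
  DF⁺ = {B1,B6,B9}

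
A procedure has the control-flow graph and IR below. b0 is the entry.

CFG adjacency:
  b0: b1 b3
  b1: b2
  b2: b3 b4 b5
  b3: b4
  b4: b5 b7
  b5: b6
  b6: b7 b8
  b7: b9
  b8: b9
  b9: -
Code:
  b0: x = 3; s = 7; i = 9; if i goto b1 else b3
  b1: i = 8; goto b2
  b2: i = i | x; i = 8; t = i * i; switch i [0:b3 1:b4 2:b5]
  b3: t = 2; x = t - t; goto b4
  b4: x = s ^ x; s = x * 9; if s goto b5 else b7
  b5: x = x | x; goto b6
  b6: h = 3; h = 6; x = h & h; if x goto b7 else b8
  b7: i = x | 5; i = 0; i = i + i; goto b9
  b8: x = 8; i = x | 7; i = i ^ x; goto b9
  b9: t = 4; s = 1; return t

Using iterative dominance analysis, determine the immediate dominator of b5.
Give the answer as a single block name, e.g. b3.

idom tree: b1←b0 b2←b1 b3←b0 b4←b0 b5←b0 b6←b5 b7←b0 b8←b6 b9←b0
Join-block Dom:
  b3: preds {b0,b2}: {b0} ∩ {b0,b1,b2} = {b0}; idom=b0
  b4: preds {b2,b3}: {b0,b1,b2} ∩ {b0,b3} = {b0}; idom=b0
  b5: preds {b2,b4}: {b0,b1,b2} ∩ {b0,b4} = {b0}; idom=b0
  b7: preds {b4,b6}: {b0,b4} ∩ {b0,b5,b6} = {b0}; idom=b0
  b9: preds {b7,b8}: {b0,b7} ∩ {b0,b5,b6,b8} = {b0}; idom=b0

idom(b5) = b0

Answer: b0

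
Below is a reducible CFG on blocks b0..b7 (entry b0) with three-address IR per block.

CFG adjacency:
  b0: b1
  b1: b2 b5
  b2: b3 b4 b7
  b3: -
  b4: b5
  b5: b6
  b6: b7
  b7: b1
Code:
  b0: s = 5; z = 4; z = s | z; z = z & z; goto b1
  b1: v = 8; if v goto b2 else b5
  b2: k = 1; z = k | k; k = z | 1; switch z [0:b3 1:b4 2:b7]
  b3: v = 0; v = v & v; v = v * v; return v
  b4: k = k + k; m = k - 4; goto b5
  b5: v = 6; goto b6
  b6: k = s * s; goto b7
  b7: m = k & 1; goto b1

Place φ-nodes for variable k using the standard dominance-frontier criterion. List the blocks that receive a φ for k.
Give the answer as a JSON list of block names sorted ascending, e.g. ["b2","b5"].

Answer: ["b1", "b5", "b7"]

Derivation:
idom tree: b1←b0 b2←b1 b3←b2 b4←b2 b5←b1 b6←b5 b7←b1
Dom∩ at merges:
  b1: preds {b0,b7}: {b0} ∩ {b0,b1,b7} = {b0}; idom=b0
  b5: preds {b1,b4}: {b0,b1} ∩ {b0,b1,b2,b4} = {b0,b1}; idom=b1
  b7: preds {b2,b6}: {b0,b1,b2} ∩ {b0,b1,b5,b6} = {b0,b1}; idom=b1

Frontier:
  join b1 pred b0: · stop@b0
  join b1 pred b7: b7→b1 stop@b0
  join b5 pred b1: · stop@b1
  join b5 pred b4: b4→b2 stop@b1
  join b7 pred b2: b2 stop@b1
  join b7 pred b6: b6→b5 stop@b1
  b0 → ∅
  b1 → {b1}
  b2 → {b5,b7}
  b3 → ∅
  b4 → {b5}
  b5 → {b7}
  b6 → {b7}
  b7 → {b1}

φ for k: defs {b2,b4,b6}
  DF⁺ = {b1,b5,b7}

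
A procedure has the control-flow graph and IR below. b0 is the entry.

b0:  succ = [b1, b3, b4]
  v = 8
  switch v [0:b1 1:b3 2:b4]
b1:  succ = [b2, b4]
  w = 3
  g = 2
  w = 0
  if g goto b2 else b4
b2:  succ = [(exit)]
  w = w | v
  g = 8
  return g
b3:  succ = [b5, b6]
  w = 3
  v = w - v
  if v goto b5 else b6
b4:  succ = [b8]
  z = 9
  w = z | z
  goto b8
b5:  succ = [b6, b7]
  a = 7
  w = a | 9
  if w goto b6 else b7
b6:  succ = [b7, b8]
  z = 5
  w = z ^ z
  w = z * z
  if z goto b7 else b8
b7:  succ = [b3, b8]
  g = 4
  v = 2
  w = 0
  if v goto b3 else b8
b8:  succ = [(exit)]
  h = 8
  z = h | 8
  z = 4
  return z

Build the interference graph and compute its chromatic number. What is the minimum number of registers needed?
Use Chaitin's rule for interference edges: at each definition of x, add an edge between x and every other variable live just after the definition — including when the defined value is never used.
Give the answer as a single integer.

Answer: 3

Working:
Per-block:
  b0 def {v} use ∅
  b1 def {g,w} use ∅
  b2 def {g,w} use {v,w}
  b3 def {v,w} use {v}
  b4 def {w,z} use ∅
  b5 def {a,w} use ∅
  b6 def {w,z} use ∅
  b7 def {g,v,w} use ∅
  b8 def {h,z} use ∅

Live sets:
  b0 li=∅ lo={v}
  b1 li={v} lo={v,w}
  b2 li={v,w} lo=∅
  b3 li={v} lo=∅
  b4 li=∅ lo=∅
  b5 li=∅ lo=∅
  b6 li=∅ lo=∅
  b7 li=∅ lo={v}
  b8 li=∅ lo=∅

Interference:
  a: ∅
  g: {v,w}
  h: ∅
  v: {g,w}
  w: {g,v,z}
  z: {w}

Colouring:
  lower bound: {g,v,w} mutually conflict ⇒ χ ≥ 3
  assign a→R0 g→R1 h→R0 v→R2 w→R0 z→R1 — no edge inside a register ⇒ χ ≤ 3
  χ = 3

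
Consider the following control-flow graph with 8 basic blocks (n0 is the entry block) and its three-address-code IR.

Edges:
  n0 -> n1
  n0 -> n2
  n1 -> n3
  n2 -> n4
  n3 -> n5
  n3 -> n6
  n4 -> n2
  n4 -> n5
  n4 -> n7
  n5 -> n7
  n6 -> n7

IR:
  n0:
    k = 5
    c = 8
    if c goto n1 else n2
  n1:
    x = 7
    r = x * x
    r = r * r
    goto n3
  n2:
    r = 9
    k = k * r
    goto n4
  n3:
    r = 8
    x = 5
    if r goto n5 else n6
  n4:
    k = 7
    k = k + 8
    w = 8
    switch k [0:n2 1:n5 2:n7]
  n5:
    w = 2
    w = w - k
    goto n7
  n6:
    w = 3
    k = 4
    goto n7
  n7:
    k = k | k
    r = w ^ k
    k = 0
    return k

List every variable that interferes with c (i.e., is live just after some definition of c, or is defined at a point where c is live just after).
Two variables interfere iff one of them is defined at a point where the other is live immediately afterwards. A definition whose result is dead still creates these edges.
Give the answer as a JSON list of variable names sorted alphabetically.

Per-block:
  n0: {c,k} / ∅
  n1: {r,x} / ∅
  n2: {k,r} / {k}
  n3: {r,x} / ∅
  n4: {k,w} / ∅
  n5: {w} / {k}
  n6: {k,w} / ∅
  n7: {k,r} / {k,w}

Liveness:
  n0: in=∅ out={k}
  n1: in={k} out={k}
  n2: in={k} out=∅
  n3: in={k} out={k}
  n4: in=∅ out={k,w}
  n5: in={k} out={k,w}
  n6: in=∅ out={k,w}
  n7: in={k,w} out=∅

Interference:
  c: {k}
  k: {c,r,w,x}
  r: {k,x}
  w: {k}
  x: {k,r}

N(c) = ["k"]

Answer: ["k"]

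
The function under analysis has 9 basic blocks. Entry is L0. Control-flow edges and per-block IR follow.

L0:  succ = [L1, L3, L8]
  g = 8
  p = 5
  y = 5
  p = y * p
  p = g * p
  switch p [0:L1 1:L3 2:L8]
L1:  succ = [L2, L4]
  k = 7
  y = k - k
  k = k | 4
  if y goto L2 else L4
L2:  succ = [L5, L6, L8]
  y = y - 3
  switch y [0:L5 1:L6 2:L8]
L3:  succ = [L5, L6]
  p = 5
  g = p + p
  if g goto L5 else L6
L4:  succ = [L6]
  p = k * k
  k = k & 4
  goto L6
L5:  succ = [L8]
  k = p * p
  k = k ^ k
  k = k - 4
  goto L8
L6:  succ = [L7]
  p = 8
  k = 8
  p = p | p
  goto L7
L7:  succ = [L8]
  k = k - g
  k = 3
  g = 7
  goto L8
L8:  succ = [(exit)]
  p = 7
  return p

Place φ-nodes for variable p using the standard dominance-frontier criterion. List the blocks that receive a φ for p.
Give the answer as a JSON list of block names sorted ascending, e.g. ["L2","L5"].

idom tree: L1←L0 L2←L1 L3←L0 L4←L1 L5←L0 L6←L0 L7←L6 L8←L0
Join-block Dom:
  L5: preds {L2,L3}: {L0,L1,L2} ∩ {L0,L3} = {L0}; idom=L0
  L6: preds {L2,L3,L4}: {L0,L1,L2} ∩ {L0,L3} ∩ {L0,L1,L4} = {L0}; idom=L0
  L8: preds {L0,L2,L5,L7}: {L0} ∩ {L0,L1,L2} ∩ {L0,L5} ∩ {L0,L6,L7} = {L0}; idom=L0

DF walk-up:
  join L5 pred L2: L2→L1 stop@L0
  join L5 pred L3: L3 stop@L0
  join L6 pred L2: L2→L1 stop@L0
  join L6 pred L3: L3 stop@L0
  join L6 pred L4: L4→L1 stop@L0
  join L8 pred L0: · stop@L0
  join L8 pred L2: L2→L1 stop@L0
  join L8 pred L5: L5 stop@L0
  join L8 pred L7: L7→L6 stop@L0
  L0 → ∅
  L1 → {L5,L6,L8}
  L2 → {L5,L6,L8}
  L3 → {L5,L6}
  L4 → {L6}
  L5 → {L8}
  L6 → {L8}
  L7 → {L8}
  L8 → ∅

φ for p: defs {L0,L3,L4,L6,L8}
  DF⁺ = {L5,L6,L8}

Answer: ["L5", "L6", "L8"]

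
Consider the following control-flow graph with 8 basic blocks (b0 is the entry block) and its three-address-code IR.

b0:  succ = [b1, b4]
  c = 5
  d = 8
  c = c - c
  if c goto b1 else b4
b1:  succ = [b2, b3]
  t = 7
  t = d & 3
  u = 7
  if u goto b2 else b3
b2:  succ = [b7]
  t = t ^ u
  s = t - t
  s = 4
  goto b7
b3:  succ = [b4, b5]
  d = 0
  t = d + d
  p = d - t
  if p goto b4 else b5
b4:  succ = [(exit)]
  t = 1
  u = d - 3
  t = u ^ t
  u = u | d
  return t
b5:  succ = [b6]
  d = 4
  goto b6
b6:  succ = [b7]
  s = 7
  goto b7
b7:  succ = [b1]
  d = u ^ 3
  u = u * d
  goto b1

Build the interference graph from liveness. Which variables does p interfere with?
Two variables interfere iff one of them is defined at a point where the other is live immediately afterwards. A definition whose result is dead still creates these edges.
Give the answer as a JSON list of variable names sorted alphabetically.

Answer: ["d", "u"]

Working:
def/use:
  b0: def={c,d} ue=∅
  b1: def={t,u} ue={d}
  b2: def={s,t} ue={t,u}
  b3: def={d,p,t} ue=∅
  b4: def={t,u} ue={d}
  b5: def={d} ue=∅
  b6: def={s} ue=∅
  b7: def={d,u} ue={u}

Live sets:
  b0: in=∅ out={d}
  b1: in={d} out={t,u}
  b2: in={t,u} out={u}
  b3: in={u} out={d,u}
  b4: in={d} out=∅
  b5: in={u} out={u}
  b6: in={u} out={u}
  b7: in={u} out={d}

Interfere edges:
  c: {d}
  d: {c,p,t,u}
  p: {d,u}
  s: {u}
  t: {d,u}
  u: {d,p,s,t}

N(p) = ["d", "u"]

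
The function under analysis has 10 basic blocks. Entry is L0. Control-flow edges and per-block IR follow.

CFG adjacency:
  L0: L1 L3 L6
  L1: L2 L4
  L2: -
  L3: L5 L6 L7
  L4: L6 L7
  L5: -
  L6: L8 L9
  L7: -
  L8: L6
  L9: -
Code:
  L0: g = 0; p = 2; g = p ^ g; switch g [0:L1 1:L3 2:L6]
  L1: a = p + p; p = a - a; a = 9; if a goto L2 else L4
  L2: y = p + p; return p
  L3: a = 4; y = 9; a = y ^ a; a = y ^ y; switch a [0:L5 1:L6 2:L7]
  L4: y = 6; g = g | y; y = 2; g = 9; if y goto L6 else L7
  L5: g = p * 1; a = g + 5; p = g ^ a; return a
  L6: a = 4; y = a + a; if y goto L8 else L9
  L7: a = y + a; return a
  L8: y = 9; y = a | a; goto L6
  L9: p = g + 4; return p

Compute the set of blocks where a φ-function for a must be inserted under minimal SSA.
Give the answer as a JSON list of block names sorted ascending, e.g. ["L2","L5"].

idom tree: L1←L0 L2←L1 L3←L0 L4←L1 L5←L3 L6←L0 L7←L0 L8←L6 L9←L6
Dom at joins:
  L6: preds {L0,L3,L4,L8}: {L0} ∩ {L0,L3} ∩ {L0,L1,L4} ∩ {L0,L6,L8} = {L0}; idom=L0
  L7: preds {L3,L4}: {L0,L3} ∩ {L0,L1,L4} = {L0}; idom=L0

DF walk-up:
  join L6 pred L0: · stop@L0
  join L6 pred L3: L3 stop@L0
  join L6 pred L4: L4→L1 stop@L0
  join L6 pred L8: L8→L6 stop@L0
  join L7 pred L3: L3 stop@L0
  join L7 pred L4: L4→L1 stop@L0
  L0 → ∅
  L1 → {L6,L7}
  L2 → ∅
  L3 → {L6,L7}
  L4 → {L6,L7}
  L5 → ∅
  L6 → {L6}
  L7 → ∅
  L8 → {L6}
  L9 → ∅

φ for a: defs {L1,L3,L5,L6,L7}
  DF⁺ = {L6,L7}

Answer: ["L6", "L7"]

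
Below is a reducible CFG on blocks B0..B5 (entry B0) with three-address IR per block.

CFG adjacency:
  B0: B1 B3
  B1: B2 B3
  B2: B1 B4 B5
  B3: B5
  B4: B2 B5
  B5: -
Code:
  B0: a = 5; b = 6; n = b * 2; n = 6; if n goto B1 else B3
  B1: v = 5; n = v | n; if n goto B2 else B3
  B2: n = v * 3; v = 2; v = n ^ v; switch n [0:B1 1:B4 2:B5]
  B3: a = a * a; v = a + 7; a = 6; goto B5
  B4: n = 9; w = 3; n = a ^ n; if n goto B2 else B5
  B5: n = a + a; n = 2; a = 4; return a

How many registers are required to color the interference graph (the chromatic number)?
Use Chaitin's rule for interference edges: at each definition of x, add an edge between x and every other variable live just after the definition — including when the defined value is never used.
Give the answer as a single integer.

Answer: 4

Working:
def/use:
  B0 def {a,b,n} use ∅
  B1 def {n,v} use {n}
  B2 def {n,v} use {v}
  B3 def {a,v} use {a}
  B4 def {n,w} use {a}
  B5 def {a,n} use {a}

Liveness:
  live B0: ∅→{a,n}
  live B1: {a,n}→{a,v}
  live B2: {a,v}→{a,n,v}
  live B3: {a}→{a}
  live B4: {a,v}→{a,v}
  live B5: {a}→∅

Interfere edges:
  a — {b,n,v,w}
  b — {a}
  n — {a,v,w}
  v — {a,n,w}
  w — {a,n,v}

Colouring:
  clique {a,n,v,w} ⇒ need ≥ 4
  4-colouring: c0={a}  c1={b,n}  c2={v}  c3={w}
  χ = 4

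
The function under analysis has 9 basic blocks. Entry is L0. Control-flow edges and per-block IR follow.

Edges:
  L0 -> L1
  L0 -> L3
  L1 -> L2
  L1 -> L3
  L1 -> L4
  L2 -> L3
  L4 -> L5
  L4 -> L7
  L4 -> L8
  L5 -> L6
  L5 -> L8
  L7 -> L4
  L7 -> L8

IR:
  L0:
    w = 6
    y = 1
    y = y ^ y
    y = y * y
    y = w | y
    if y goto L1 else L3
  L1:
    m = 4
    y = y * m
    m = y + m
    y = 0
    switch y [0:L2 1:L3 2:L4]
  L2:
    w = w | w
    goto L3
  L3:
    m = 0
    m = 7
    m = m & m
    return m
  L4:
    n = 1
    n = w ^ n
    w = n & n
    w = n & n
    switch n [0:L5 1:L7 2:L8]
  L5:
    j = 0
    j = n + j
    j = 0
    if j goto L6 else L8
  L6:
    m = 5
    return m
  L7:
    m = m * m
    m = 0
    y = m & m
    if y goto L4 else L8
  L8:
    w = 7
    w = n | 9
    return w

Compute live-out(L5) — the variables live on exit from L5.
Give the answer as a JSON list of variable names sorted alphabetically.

Block summaries:
  L0 def {w,y} use ∅
  L1 def {m,y} use {y}
  L2 def {w} use {w}
  L3 def {m} use ∅
  L4 def {n,w} use {w}
  L5 def {j} use {n}
  L6 def {m} use ∅
  L7 def {m,y} use {m}
  L8 def {w} use {n}

Backward fixpoint:
  L0: in=∅ out={w,y}
  L1: in={w,y} out={m,w}
  L2: in={w} out=∅
  L3: in=∅ out=∅
  L4: in={m,w} out={m,n,w}
  L5: in={n} out={n}
  L6: in=∅ out=∅
  L7: in={m,n,w} out={m,n,w}
  L8: in={n} out=∅

live-out(L5) = ["n"]

Answer: ["n"]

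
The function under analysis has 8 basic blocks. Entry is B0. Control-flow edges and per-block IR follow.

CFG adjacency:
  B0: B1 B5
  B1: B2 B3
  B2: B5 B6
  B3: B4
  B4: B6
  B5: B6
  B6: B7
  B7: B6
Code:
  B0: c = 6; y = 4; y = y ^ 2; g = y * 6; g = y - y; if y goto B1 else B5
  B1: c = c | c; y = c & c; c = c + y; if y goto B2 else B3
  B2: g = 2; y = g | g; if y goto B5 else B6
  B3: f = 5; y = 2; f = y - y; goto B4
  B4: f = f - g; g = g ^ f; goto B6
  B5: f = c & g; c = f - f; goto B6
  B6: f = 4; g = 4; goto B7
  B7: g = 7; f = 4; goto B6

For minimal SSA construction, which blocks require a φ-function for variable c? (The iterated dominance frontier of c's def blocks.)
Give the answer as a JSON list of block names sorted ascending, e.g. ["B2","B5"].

Answer: ["B5", "B6"]

Working:
idom tree: B1←B0 B2←B1 B3←B1 B4←B3 B5←B0 B6←B0 B7←B6
Join-block Dom:
  B5: preds {B0,B2}: {B0} ∩ {B0,B1,B2} = {B0}; idom=B0
  B6: preds {B2,B4,B5,B7}: {B0,B1,B2} ∩ {B0,B1,B3,B4} ∩ {B0,B5} ∩ {B0,B6,B7} = {B0}; idom=B0

Frontier:
  B5←B0: walk · to B0
  B5←B2: walk B2→B1 to B0
  B6←B2: walk B2→B1 to B0
  B6←B4: walk B4→B3→B1 to B0
  B6←B5: walk B5 to B0
  B6←B7: walk B7→B6 to B0
  DF(B0)=∅
  DF(B1)={B5,B6}
  DF(B2)={B5,B6}
  DF(B3)={B6}
  DF(B4)={B6}
  DF(B5)={B6}
  DF(B6)={B6}
  DF(B7)={B6}

φ for c: defs {B0,B1,B5}
  DF⁺ = {B5,B6}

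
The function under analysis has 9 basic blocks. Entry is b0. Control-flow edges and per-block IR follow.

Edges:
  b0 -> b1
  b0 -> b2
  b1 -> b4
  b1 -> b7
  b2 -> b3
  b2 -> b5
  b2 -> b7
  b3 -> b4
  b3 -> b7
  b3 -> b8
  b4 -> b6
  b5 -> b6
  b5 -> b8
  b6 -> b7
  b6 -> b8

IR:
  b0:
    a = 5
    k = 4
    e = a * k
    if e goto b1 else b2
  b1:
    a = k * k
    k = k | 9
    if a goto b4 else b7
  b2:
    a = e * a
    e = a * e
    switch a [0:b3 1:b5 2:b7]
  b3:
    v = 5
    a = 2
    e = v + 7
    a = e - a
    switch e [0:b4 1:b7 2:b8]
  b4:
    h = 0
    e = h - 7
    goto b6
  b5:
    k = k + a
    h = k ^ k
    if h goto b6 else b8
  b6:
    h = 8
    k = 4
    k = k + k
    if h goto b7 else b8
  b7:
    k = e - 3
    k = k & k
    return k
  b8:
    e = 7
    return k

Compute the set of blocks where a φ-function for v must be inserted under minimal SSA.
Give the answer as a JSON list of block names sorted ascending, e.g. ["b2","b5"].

Answer: ["b4", "b6", "b7", "b8"]

Working:
idom tree: b1←b0 b2←b0 b3←b2 b4←b0 b5←b2 b6←b0 b7←b0 b8←b0
Dom at joins:
  b4: preds {b1,b3}: {b0,b1} ∩ {b0,b2,b3} = {b0}; idom=b0
  b6: preds {b4,b5}: {b0,b4} ∩ {b0,b2,b5} = {b0}; idom=b0
  b7: preds {b1,b2,b3,b6}: {b0,b1} ∩ {b0,b2} ∩ {b0,b2,b3} ∩ {b0,b6} = {b0}; idom=b0
  b8: preds {b3,b5,b6}: {b0,b2,b3} ∩ {b0,b2,b5} ∩ {b0,b6} = {b0}; idom=b0

DF walk-up:
  join b4 pred b1: b1 stop@b0
  join b4 pred b3: b3→b2 stop@b0
  join b6 pred b4: b4 stop@b0
  join b6 pred b5: b5→b2 stop@b0
  join b7 pred b1: b1 stop@b0
  join b7 pred b2: b2 stop@b0
  join b7 pred b3: b3→b2 stop@b0
  join b7 pred b6: b6 stop@b0
  join b8 pred b3: b3→b2 stop@b0
  join b8 pred b5: b5→b2 stop@b0
  join b8 pred b6: b6 stop@b0
  b0: DF=∅
  b1: DF={b4,b7}
  b2: DF={b4,b6,b7,b8}
  b3: DF={b4,b7,b8}
  b4: DF={b6}
  b5: DF={b6,b8}
  b6: DF={b7,b8}
  b7: DF=∅
  b8: DF=∅

φ for v: defs {b3}
  DF⁺ = {b4,b6,b7,b8}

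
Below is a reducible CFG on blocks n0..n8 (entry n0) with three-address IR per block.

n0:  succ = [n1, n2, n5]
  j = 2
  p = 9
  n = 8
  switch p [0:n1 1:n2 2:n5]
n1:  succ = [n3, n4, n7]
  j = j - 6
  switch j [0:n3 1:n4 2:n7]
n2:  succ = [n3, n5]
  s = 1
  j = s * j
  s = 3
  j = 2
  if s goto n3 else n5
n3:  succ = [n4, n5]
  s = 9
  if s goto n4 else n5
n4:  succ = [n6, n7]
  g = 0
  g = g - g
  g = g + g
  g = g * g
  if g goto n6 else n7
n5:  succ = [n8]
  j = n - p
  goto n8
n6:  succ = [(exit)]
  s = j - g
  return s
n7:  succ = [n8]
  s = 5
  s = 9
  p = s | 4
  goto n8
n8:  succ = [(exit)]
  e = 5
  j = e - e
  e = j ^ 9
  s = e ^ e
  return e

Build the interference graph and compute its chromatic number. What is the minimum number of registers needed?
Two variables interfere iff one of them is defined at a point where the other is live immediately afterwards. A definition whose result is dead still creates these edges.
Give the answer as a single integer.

Answer: 4

Derivation:
Per-block:
  n0: def={j,n,p} ue=∅
  n1: def={j} ue={j}
  n2: def={j,s} ue={j}
  n3: def={s} ue=∅
  n4: def={g} ue=∅
  n5: def={j} ue={n,p}
  n6: def={s} ue={g,j}
  n7: def={p,s} ue=∅
  n8: def={e,j,s} ue=∅

Liveness:
  live n0: ∅→{j,n,p}
  live n1: {j,n,p}→{j,n,p}
  live n2: {j,n,p}→{j,n,p}
  live n3: {j,n,p}→{j,n,p}
  live n4: {j}→{g,j}
  live n5: {n,p}→∅
  live n6: {g,j}→∅
  live n7: ∅→∅
  live n8: ∅→∅

Interfere edges:
  e↔{s}
  g↔{j}
  j↔{g,n,p,s}
  n↔{j,p,s}
  p↔{j,n,s}
  s↔{e,j,n,p}

Colouring:
  lower bound: {j,n,p,s} mutually conflict ⇒ χ ≥ 4
  4-colouring: R0={e,j}  R1={g,s}  R2={n}  R3={p}
  χ = 4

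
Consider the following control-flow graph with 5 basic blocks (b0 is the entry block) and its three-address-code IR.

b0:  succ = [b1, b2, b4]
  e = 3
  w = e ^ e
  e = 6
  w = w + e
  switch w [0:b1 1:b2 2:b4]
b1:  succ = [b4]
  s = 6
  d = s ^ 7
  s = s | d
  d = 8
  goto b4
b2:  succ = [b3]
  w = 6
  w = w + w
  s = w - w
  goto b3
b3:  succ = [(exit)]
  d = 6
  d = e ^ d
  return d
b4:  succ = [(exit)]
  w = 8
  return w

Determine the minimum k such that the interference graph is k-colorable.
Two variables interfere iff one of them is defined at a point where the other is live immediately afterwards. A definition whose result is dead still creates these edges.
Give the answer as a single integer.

Per-block:
  b0: {e,w} / ∅
  b1: {d,s} / ∅
  b2: {s,w} / ∅
  b3: {d} / {e}
  b4: {w} / ∅

Liveness:
  b0 li=∅ lo={e}
  b1 li=∅ lo=∅
  b2 li={e} lo={e}
  b3 li={e} lo=∅
  b4 li=∅ lo=∅

Interfere edges:
  d↔{e,s}
  e↔{d,s,w}
  s↔{d,e}
  w↔{e}

Colouring:
  {d,e,s} pairwise interfere (3-clique) ⇒ χ ≥ 3
  3-colouring: R0={e}  R1={d,w}  R2={s}
  χ = 3

Answer: 3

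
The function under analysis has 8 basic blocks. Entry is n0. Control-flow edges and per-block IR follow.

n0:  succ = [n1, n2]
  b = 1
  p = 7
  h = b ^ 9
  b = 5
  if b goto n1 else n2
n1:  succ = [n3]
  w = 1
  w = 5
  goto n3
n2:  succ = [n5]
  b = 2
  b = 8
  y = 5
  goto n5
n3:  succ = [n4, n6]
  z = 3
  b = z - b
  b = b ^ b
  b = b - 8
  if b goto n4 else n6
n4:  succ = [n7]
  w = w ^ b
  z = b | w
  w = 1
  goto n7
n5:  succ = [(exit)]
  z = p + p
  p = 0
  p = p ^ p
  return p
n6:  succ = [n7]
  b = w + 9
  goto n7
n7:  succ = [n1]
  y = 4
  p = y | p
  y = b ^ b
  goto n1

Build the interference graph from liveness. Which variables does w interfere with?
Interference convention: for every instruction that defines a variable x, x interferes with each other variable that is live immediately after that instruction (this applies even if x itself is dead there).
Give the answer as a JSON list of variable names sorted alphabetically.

Answer: ["b", "p", "z"]

Analysis:
Block summaries:
  n0: {b,h,p} / ∅
  n1: {w} / ∅
  n2: {b,y} / ∅
  n3: {b,z} / {b}
  n4: {w,z} / {b,w}
  n5: {p,z} / {p}
  n6: {b} / {w}
  n7: {p,y} / {b,p}

Live sets:
  n0 li=∅ lo={b,p}
  n1 li={b,p} lo={b,p,w}
  n2 li={p} lo={p}
  n3 li={b,p,w} lo={b,p,w}
  n4 li={b,p,w} lo={b,p}
  n5 li={p} lo=∅
  n6 li={p,w} lo={b,p}
  n7 li={b,p} lo={b,p}

Interfere edges:
  b: {p,w,y,z}
  h: {p}
  p: {b,h,w,y,z}
  w: {b,p,z}
  y: {b,p}
  z: {b,p,w}

N(w) = ["b", "p", "z"]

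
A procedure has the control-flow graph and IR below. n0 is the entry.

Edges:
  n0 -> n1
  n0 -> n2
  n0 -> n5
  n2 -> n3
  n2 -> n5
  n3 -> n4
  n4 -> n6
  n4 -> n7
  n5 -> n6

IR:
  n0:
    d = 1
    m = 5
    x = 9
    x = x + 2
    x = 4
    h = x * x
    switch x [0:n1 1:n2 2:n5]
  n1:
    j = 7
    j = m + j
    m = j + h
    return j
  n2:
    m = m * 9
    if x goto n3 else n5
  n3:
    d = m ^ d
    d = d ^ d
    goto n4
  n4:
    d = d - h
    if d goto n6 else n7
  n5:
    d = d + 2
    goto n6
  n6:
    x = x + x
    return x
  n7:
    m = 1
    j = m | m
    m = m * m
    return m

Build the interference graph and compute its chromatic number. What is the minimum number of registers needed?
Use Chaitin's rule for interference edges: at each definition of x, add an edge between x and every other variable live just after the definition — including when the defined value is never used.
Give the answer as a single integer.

Answer: 4

Derivation:
def/use:
  n0: {d,h,m,x} / ∅
  n1: {j,m} / {h,m}
  n2: {m} / {m,x}
  n3: {d} / {d,m}
  n4: {d} / {d,h}
  n5: {d} / {d}
  n6: {x} / {x}
  n7: {j,m} / ∅

Live sets:
  live n0: ∅→{d,h,m,x}
  live n1: {h,m}→∅
  live n2: {d,h,m,x}→{d,h,m,x}
  live n3: {d,h,m,x}→{d,h,x}
  live n4: {d,h,x}→{x}
  live n5: {d,x}→{x}
  live n6: {x}→∅
  live n7: ∅→∅

Conflict graph:
  d — {h,m,x}
  h — {d,j,m,x}
  j — {h,m}
  m — {d,h,j,x}
  x — {d,h,m}

Colouring:
  {d,h,m,x} pairwise interfere (4-clique) ⇒ χ ≥ 4
  4-colouring: r0={h}  r1={m}  r2={d,j}  r3={x}
  χ = 4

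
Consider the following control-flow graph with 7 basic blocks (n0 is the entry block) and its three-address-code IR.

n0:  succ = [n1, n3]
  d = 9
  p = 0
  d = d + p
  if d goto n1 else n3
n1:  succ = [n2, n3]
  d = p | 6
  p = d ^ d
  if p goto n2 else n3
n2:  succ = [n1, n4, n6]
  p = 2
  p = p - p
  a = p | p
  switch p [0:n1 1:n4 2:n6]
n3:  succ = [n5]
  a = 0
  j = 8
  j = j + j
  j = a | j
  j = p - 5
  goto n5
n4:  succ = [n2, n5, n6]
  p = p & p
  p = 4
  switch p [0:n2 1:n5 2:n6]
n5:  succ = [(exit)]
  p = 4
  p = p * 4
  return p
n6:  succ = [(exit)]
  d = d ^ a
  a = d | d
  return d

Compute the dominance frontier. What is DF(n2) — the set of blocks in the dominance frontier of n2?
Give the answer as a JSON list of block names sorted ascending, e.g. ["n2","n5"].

idom tree: n1←n0 n2←n1 n3←n0 n4←n2 n5←n0 n6←n2
Dom∩ at merges:
  n1: preds {n0,n2}: {n0} ∩ {n0,n1,n2} = {n0}; idom=n0
  n2: preds {n1,n4}: {n0,n1} ∩ {n0,n1,n2,n4} = {n0,n1}; idom=n1
  n3: preds {n0,n1}: {n0} ∩ {n0,n1} = {n0}; idom=n0
  n5: preds {n3,n4}: {n0,n3} ∩ {n0,n1,n2,n4} = {n0}; idom=n0
  n6: preds {n2,n4}: {n0,n1,n2} ∩ {n0,n1,n2,n4} = {n0,n1,n2}; idom=n2

DF walk-up:
  join n1 pred n0: · stop@n0
  join n1 pred n2: n2→n1 stop@n0
  join n2 pred n1: · stop@n1
  join n2 pred n4: n4→n2 stop@n1
  join n3 pred n0: · stop@n0
  join n3 pred n1: n1 stop@n0
  join n5 pred n3: n3 stop@n0
  join n5 pred n4: n4→n2→n1 stop@n0
  join n6 pred n2: · stop@n2
  join n6 pred n4: n4 stop@n2
  DF(n0)=∅
  DF(n1)={n1,n3,n5}
  DF(n2)={n1,n2,n5}
  DF(n3)={n5}
  DF(n4)={n2,n5,n6}
  DF(n5)=∅
  DF(n6)=∅

DF(n2) = ["n1", "n2", "n5"]

Answer: ["n1", "n2", "n5"]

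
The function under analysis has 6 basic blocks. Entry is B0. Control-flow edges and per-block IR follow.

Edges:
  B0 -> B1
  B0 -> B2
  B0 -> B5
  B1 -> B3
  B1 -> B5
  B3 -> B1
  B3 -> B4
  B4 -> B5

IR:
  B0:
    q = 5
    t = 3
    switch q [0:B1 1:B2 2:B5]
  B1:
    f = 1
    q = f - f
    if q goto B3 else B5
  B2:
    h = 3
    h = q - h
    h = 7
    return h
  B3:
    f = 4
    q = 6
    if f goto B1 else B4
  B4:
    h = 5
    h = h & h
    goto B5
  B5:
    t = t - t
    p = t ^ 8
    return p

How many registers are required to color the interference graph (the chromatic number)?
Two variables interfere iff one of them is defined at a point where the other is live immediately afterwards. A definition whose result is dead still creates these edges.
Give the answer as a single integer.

Per-block:
  B0: {q,t} / ∅
  B1: {f,q} / ∅
  B2: {h} / {q}
  B3: {f,q} / ∅
  B4: {h} / ∅
  B5: {p,t} / {t}

Liveness:
  B0: in=∅ out={q,t}
  B1: in={t} out={t}
  B2: in={q} out=∅
  B3: in={t} out={t}
  B4: in={t} out={t}
  B5: in={t} out=∅

Conflict graph:
  f↔{q,t}
  h↔{q,t}
  p↔∅
  q↔{f,h,t}
  t↔{f,h,q}

Registers:
  {f,q,t} pairwise interfere (3-clique) ⇒ χ ≥ 3
  assign f→R2 h→R2 p→R0 q→R0 t→R1 — no edge inside a register ⇒ χ ≤ 3
  χ = 3

Answer: 3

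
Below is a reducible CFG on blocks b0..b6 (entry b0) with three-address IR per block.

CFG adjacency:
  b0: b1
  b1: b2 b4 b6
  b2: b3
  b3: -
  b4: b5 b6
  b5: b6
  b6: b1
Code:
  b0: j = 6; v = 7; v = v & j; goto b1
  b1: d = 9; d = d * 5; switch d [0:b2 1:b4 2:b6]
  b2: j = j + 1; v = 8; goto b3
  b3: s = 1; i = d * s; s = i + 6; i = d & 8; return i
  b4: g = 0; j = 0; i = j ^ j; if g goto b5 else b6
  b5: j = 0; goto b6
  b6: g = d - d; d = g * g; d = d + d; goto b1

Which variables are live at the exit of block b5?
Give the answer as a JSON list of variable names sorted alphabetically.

Answer: ["d", "j"]

Analysis:
Per-block:
  b0 def {j,v} use ∅
  b1 def {d} use ∅
  b2 def {j,v} use {j}
  b3 def {i,s} use {d}
  b4 def {g,i,j} use ∅
  b5 def {j} use ∅
  b6 def {d,g} use {d}

Live sets:
  b0 li=∅ lo={j}
  b1 li={j} lo={d,j}
  b2 li={d,j} lo={d}
  b3 li={d} lo=∅
  b4 li={d} lo={d,j}
  b5 li={d} lo={d,j}
  b6 li={d,j} lo={j}

live-out(b5) = ["d", "j"]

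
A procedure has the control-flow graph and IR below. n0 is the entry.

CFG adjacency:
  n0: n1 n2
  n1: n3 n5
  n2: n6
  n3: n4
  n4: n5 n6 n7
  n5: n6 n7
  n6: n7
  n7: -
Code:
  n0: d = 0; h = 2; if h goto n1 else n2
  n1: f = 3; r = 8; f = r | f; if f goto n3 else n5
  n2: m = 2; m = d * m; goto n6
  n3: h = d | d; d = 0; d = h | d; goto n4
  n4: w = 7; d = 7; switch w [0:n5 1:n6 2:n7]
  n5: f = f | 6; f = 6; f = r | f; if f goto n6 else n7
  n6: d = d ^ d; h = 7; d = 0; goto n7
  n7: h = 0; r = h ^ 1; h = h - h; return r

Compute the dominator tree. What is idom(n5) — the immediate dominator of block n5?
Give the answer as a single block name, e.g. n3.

Answer: n1

Derivation:
idom tree: n1←n0 n2←n0 n3←n1 n4←n3 n5←n1 n6←n0 n7←n0
Join-block Dom:
  n5: preds {n1,n4}: {n0,n1} ∩ {n0,n1,n3,n4} = {n0,n1}; idom=n1
  n6: preds {n2,n4,n5}: {n0,n2} ∩ {n0,n1,n3,n4} ∩ {n0,n1,n5} = {n0}; idom=n0
  n7: preds {n4,n5,n6}: {n0,n1,n3,n4} ∩ {n0,n1,n5} ∩ {n0,n6} = {n0}; idom=n0

idom(n5) = n1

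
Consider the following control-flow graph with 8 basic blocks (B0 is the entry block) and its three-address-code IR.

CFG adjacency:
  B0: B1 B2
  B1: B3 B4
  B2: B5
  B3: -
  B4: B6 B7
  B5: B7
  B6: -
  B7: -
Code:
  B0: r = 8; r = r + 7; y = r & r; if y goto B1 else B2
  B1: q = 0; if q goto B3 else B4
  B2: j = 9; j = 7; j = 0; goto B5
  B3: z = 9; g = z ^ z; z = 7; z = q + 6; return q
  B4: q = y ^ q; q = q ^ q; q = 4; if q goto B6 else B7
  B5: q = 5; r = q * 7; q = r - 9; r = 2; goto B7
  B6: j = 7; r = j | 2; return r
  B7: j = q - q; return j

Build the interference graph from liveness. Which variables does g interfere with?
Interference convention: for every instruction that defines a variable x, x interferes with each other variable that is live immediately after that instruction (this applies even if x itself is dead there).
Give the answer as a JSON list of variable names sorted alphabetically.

Block summaries:
  B0 def {r,y} use ∅
  B1 def {q} use ∅
  B2 def {j} use ∅
  B3 def {g,z} use {q}
  B4 def {q} use {q,y}
  B5 def {q,r} use ∅
  B6 def {j,r} use ∅
  B7 def {j} use {q}

Live sets:
  B0 li=∅ lo={y}
  B1 li={y} lo={q,y}
  B2 li=∅ lo=∅
  B3 li={q} lo=∅
  B4 li={q,y} lo={q}
  B5 li=∅ lo={q}
  B6 li=∅ lo=∅
  B7 li={q} lo=∅

Interfere edges:
  g↔{q}
  j↔∅
  q↔{g,r,y,z}
  r↔{q}
  y↔{q}
  z↔{q}

N(g) = ["q"]

Answer: ["q"]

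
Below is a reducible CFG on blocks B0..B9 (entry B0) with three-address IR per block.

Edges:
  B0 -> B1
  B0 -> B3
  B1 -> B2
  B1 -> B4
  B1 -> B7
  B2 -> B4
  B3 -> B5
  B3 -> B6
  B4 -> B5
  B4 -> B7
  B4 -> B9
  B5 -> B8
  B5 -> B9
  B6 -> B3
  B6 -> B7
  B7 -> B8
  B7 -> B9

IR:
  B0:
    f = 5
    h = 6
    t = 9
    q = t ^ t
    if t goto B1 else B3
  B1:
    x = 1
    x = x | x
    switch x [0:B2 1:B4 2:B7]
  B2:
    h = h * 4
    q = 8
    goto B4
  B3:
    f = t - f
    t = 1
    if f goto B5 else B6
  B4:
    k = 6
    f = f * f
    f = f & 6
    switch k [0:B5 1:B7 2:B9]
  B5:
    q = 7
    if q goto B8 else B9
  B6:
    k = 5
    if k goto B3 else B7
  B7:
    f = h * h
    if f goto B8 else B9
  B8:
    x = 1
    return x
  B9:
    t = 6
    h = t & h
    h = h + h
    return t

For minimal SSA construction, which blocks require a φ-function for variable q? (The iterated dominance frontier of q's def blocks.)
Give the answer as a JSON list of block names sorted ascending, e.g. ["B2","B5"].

idom tree: B1←B0 B2←B1 B3←B0 B4←B1 B5←B0 B6←B3 B7←B0 B8←B0 B9←B0
Dom∩ at merges:
  B3: preds {B0,B6}: {B0} ∩ {B0,B3,B6} = {B0}; idom=B0
  B4: preds {B1,B2}: {B0,B1} ∩ {B0,B1,B2} = {B0,B1}; idom=B1
  B5: preds {B3,B4}: {B0,B3} ∩ {B0,B1,B4} = {B0}; idom=B0
  B7: preds {B1,B4,B6}: {B0,B1} ∩ {B0,B1,B4} ∩ {B0,B3,B6} = {B0}; idom=B0
  B8: preds {B5,B7}: {B0,B5} ∩ {B0,B7} = {B0}; idom=B0
  B9: preds {B4,B5,B7}: {B0,B1,B4} ∩ {B0,B5} ∩ {B0,B7} = {B0}; idom=B0

DF walk-up:
  B3←B0: walk · to B0
  B3←B6: walk B6→B3 to B0
  B4←B1: walk · to B1
  B4←B2: walk B2 to B1
  B5←B3: walk B3 to B0
  B5←B4: walk B4→B1 to B0
  B7←B1: walk B1 to B0
  B7←B4: walk B4→B1 to B0
  B7←B6: walk B6→B3 to B0
  B8←B5: walk B5 to B0
  B8←B7: walk B7 to B0
  B9←B4: walk B4→B1 to B0
  B9←B5: walk B5 to B0
  B9←B7: walk B7 to B0
  B0 → ∅
  B1 → {B5,B7,B9}
  B2 → {B4}
  B3 → {B3,B5,B7}
  B4 → {B5,B7,B9}
  B5 → {B8,B9}
  B6 → {B3,B7}
  B7 → {B8,B9}
  B8 → ∅
  B9 → ∅

φ for q: defs {B0,B2,B5}
  DF⁺ = {B4,B5,B7,B8,B9}

Answer: ["B4", "B5", "B7", "B8", "B9"]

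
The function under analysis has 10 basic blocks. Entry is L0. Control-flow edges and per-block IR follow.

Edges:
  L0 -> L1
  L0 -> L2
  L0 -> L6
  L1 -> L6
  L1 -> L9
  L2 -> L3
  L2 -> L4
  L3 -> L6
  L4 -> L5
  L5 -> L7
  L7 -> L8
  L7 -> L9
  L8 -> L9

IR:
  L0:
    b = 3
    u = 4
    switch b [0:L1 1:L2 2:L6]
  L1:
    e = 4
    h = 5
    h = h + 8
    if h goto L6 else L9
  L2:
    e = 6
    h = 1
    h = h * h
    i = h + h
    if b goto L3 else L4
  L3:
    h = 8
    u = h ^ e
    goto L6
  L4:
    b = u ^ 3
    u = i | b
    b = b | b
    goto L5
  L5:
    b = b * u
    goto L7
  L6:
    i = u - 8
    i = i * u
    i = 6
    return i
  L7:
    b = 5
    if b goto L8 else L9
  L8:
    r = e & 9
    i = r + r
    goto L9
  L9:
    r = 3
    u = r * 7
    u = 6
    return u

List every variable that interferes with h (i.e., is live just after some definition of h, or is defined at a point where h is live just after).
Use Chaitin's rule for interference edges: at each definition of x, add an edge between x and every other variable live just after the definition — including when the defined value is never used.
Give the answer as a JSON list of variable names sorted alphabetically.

Answer: ["b", "e", "u"]

Derivation:
Per-block:
  L0: {b,u} / ∅
  L1: {e,h} / ∅
  L2: {e,h,i} / {b}
  L3: {h,u} / {e}
  L4: {b,u} / {i,u}
  L5: {b} / {b,u}
  L6: {i} / {u}
  L7: {b} / ∅
  L8: {i,r} / {e}
  L9: {r,u} / ∅

Live sets:
  L0 li=∅ lo={b,u}
  L1 li={u} lo={u}
  L2 li={b,u} lo={e,i,u}
  L3 li={e} lo={u}
  L4 li={e,i,u} lo={b,e,u}
  L5 li={b,e,u} lo={e}
  L6 li={u} lo=∅
  L7 li={e} lo={e}
  L8 li={e} lo=∅
  L9 li=∅ lo=∅

Interference:
  b: {e,h,i,u}
  e: {b,h,i,u}
  h: {b,e,u}
  i: {b,e,u}
  r: ∅
  u: {b,e,h,i}

N(h) = ["b", "e", "u"]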